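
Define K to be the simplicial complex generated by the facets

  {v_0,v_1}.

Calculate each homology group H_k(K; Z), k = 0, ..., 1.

H_0 = Z,  H_1 = 0.

K has 2 vertices, 1 edge.
rank ∂_0 = 0, rank ∂_1 = 1 ⇒ b_0 = 2 − 0 − 1 = 1; all invariant factors of ∂_1 are 1 so no torsion. So H_0 ≅ Z.
rank ∂_1 = 1, rank ∂_2 = 0 ⇒ b_1 = 1 − 1 − 0 = 0. So H_1 ≅ 0.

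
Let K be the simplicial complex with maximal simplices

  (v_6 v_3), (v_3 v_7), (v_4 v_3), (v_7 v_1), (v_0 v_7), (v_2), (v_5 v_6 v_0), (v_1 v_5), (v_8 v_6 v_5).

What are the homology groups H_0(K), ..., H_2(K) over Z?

H_0 = Z^2,  H_1 = Z^2,  H_2 = 0.

Fix the vertex order v_0 < v_1 < v_2 < v_3 < v_4 < v_5 < v_6 < v_7 < v_8 and write every simplex with vertices in increasing order. Then dim K = 2 and the simplices of K are:

  0-simplices (9): [v_0], [v_1], [v_2], [v_3], [v_4], [v_5], [v_6], [v_7], [v_8]
  1-simplices (11): [v_0,v_5], [v_0,v_6], [v_0,v_7], [v_1,v_5], [v_1,v_7], [v_3,v_4], [v_3,v_6], [v_3,v_7], [v_5,v_6], [v_5,v_8], [v_6,v_8]
  2-simplices (2): [v_0,v_5,v_6], [v_5,v_6,v_8]

Hence C_0 ≅ Z^9, C_1 ≅ Z^11, C_2 ≅ Z^2.

Boundary ∂_1: C_1 → C_0 maps an edge to its endpoints' difference, ∂[p,q] = q − p.
The 9×11 boundary matrix has rank 7 and Smith normal form diag(1,1,1,1,1,1,1).

Boundary ∂_2: C_2 → C_1 acts by ∂[p,q,r] = [q,r] − [p,r] + [p,q]. For instance
  ∂[v_5,v_6,v_8] = [v_6,v_8] − [v_5,v_8] + [v_5,v_6],
  ∂[v_0,v_5,v_6] = [v_5,v_6] − [v_0,v_6] + [v_0,v_5].
The resulting 11×2 matrix has rank 2, and its Smith normal form has invariant factors (1,1).

Reading off H_k = ker ∂_k / im ∂_{k+1}:

  H_0: rank C_0 − rank ∂_1 = 9 − 7 = 2, and the invariant factors of ∂_1 are all 1, so H_0 = Z^2.
  H_1: rank ker ∂_1 − rank ∂_2 = (11 − 7) − 2 = 2, and the invariant factors of ∂_2 are all 1, so H_1 = Z^2.
  H_2: rank ker ∂_2 − rank ∂_3 = (2 − 2) − 0 = 0, and there is no ∂_3, so H_2 = 0.

As a check, the Euler characteristic is 9 − 11 + 2 = 0, which agrees with 2 − 2 + 0 = 0.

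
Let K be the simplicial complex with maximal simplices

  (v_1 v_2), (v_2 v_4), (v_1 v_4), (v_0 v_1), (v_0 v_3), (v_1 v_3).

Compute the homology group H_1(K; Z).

H_1 = Z^2.

Take the total order v_0 < v_1 < v_2 < v_3 < v_4 on the vertex set. Then K (dimension 1) consists of the simplices:

  0-simplices (5): [v_0], [v_1], [v_2], [v_3], [v_4]
  1-simplices (6): [v_0,v_1], [v_0,v_3], [v_1,v_2], [v_1,v_3], [v_1,v_4], [v_2,v_4]

so the chain groups are C_0 ≅ Z^5, C_1 ≅ Z^6.

Boundary ∂_1: C_1 → C_0 maps an edge to its endpoints' difference, ∂[p,q] = q − p. For instance
  ∂[v_1,v_4] = [v_4] − [v_1].
As a 5×6 matrix over Z this has rank 4, with invariant factors (1,1,1,1).

Reading off H_k = ker ∂_k / im ∂_{k+1}:

  H_1: rank ker ∂_1 − rank ∂_2 = (6 − 4) − 0 = 2, and there is no ∂_2, so H_1 ≅ Z^2.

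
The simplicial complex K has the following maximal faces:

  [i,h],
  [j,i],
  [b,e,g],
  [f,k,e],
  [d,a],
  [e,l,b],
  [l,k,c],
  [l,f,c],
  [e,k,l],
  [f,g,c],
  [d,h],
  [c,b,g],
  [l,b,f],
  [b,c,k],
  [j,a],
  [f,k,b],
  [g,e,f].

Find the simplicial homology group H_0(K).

Order the vertices as a < b < c < d < e < f < g < h < i < j < k < l. Listing each simplex with vertices in this order, K has dimension 2 with simplices:

  0-simplices (12): a, b, c, d, e, f, g, h, i, j, k, l
  1-simplices (23): ad, aj, bc, be, bf, bg, bk, bl, cf, cg, ck, cl, dh, ef, eg, ek, el, fg, fk, fl, hi, ij, kl
  2-simplices (12): bcg, bck, beg, bel, bfk, bfl, cfg, cfl, ckl, efg, efk, ekl

giving chain groups C_0 ≅ Z^12, C_1 ≅ Z^23, C_2 ≅ Z^12.

Boundary ∂_1: C_1 → C_0 sends each edge [p,q] (with p < q) to q − p. For instance
  ∂el = l − e.
The 12×23 boundary matrix has rank 10 and Smith normal form diag(1,1,1,1,1,1,1,1,1,1).

∂_2: C_2 → C_1 acts by ∂[p,q,r] = [q,r] − [p,r] + [p,q]. For instance
  ∂cfg = fg − cg + cf,
  ∂bck = ck − bk + bc.
The resulting 23×12 matrix has rank 12, and its Smith normal form has invariant factors (1,1,1,1,1,1,1,1,1,1,1,2).

Computing H_k = (kernel of ∂_k) / (image of ∂_{k+1}):

  H_0: rank C_0 − rank ∂_1 = 12 − 10 = 2, and the invariant factors of ∂_1 are all 1, so H_0 ≅ Z^2.

H_0 = Z^2.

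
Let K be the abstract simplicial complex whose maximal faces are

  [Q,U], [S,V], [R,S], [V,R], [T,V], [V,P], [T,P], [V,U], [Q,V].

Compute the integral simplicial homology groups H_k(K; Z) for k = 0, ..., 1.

Order the vertices as P < Q < R < S < T < U < V. Listing each simplex with vertices in this order, K has dimension 1 with simplices:

  0-simplices (7): P, Q, R, S, T, U, V
  1-simplices (9): PT, PV, QU, QV, RS, RV, SV, TV, UV

Hence C_0 ≅ Z^7, C_1 ≅ Z^9.

The boundary map ∂_1: C_1 → C_0 is given by ∂[p,q] = [q] − [p].
As a 7×9 matrix over Z this has rank 6, with invariant factors (1,1,1,1,1,1).

Now H_k = ker ∂_k / im ∂_{k+1}, so:

  H_0: rank C_0 − rank ∂_1 = 7 − 6 = 1, and the invariant factors of ∂_1 are all 1, so H_0 ≅ Z.
  H_1: rank ker ∂_1 − rank ∂_2 = (9 − 6) − 0 = 3, and there is no ∂_2, so H_1 ≅ Z^3.

As a check, the Euler characteristic is 7 − 9 = -2, which agrees with 1 − 3 = -2.
(K is a triangulation of a wedge of 3 circles.)

H_0 ≅ Z,  H_1 ≅ Z^3.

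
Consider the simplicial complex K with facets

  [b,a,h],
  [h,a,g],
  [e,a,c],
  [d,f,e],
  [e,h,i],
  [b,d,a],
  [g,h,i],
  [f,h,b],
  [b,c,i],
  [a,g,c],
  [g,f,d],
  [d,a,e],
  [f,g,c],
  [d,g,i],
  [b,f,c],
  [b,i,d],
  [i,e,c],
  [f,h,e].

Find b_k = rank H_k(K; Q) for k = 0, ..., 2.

b_0 = 1, b_1 = 2, b_2 = 1.

K has 9 vertices, 27 edges, 18 triangles.
rank ∂_0 = 0, rank ∂_1 = 8 ⇒ b_0 = 9 − 0 − 8 = 1; all invariant factors of ∂_1 are 1 so no torsion. So H_0 = Z.
rank ∂_1 = 8, rank ∂_2 = 17 ⇒ b_1 = 27 − 8 − 17 = 2; all invariant factors of ∂_2 are 1 so no torsion. So H_1 = Z^2.
rank ∂_2 = 17, rank ∂_3 = 0 ⇒ b_2 = 18 − 17 − 0 = 1. So H_2 = Z.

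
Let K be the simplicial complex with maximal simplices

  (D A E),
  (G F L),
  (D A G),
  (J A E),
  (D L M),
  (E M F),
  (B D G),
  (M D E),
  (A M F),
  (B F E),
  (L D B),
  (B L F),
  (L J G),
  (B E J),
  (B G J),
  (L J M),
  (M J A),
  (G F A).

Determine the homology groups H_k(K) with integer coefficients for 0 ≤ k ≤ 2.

K has 9 vertices, 27 edges, 18 triangles.
rank ∂_0 = 0, rank ∂_1 = 8 ⇒ b_0 = 9 − 0 − 8 = 1; all invariant factors of ∂_1 are 1 so no torsion. So H_0 = Z.
rank ∂_1 = 8, rank ∂_2 = 18 ⇒ b_1 = 27 − 8 − 18 = 1; ∂_2 has invariant factor(s) [2] giving torsion. So H_1 = Z ⊕ Z/2Z.
rank ∂_2 = 18, rank ∂_3 = 0 ⇒ b_2 = 18 − 18 − 0 = 0. So H_2 = 0.

H_0 = Z,  H_1 = Z ⊕ Z/2Z,  H_2 = 0.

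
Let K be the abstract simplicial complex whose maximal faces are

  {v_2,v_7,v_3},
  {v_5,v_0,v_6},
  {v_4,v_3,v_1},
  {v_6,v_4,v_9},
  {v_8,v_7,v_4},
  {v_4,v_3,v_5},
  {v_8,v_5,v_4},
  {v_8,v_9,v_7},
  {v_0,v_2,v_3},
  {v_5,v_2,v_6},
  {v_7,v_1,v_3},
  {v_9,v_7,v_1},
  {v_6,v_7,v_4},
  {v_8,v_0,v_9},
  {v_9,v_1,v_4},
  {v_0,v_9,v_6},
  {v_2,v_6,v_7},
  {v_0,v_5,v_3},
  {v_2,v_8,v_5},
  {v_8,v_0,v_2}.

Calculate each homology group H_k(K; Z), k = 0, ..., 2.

H_0 = Z,  H_1 = Z ⊕ Z/2Z,  H_2 = 0.

We work with the vertex ordering v_0 < v_1 < v_2 < v_3 < v_4 < v_5 < v_6 < v_7 < v_8 < v_9. The simplices of K, each written with vertices in increasing order, are:

  0-simplices (10): [v_0], [v_1], [v_2], [v_3], [v_4], [v_5], [v_6], [v_7], [v_8], [v_9]
  1-simplices (30): (30 of them)
  2-simplices (20): (20 of them)

Hence C_0 ≅ Z^10, C_1 ≅ Z^30, C_2 ≅ Z^20.

Boundary ∂_1: C_1 → C_0 maps an edge to its endpoints' difference, ∂[p,q] = q − p. For instance
  ∂[v_4,v_5] = [v_5] − [v_4].
The 10×30 boundary matrix has rank 9 and Smith normal form diag(1,1,1,1,1,1,1,1,1).

The boundary map ∂_2: C_2 → C_1 acts by ∂[p,q,r] = [q,r] − [p,r] + [p,q]. For instance
  ∂[v_0,v_2,v_8] = [v_2,v_8] − [v_0,v_8] + [v_0,v_2],
  ∂[v_2,v_5,v_8] = [v_5,v_8] − [v_2,v_8] + [v_2,v_5].
The 30×20 boundary matrix has rank 20 and Smith normal form diag(1,1,1,1,1,1,1,1,1,1,1,1,1,1,1,1,1,1,1,2).

Reading off H_k = ker ∂_k / im ∂_{k+1}:

  H_0: rank C_0 − rank ∂_1 = 10 − 9 = 1, and the invariant factors of ∂_1 are all 1, so H_0 = Z.
  H_1: rank ker ∂_1 − rank ∂_2 = (30 − 9) − 20 = 1, and ∂_2 has invariant factor 2 > 1, so H_1 = Z ⊕ Z/2Z.
  H_2: rank ker ∂_2 − rank ∂_3 = (20 − 20) − 0 = 0, and there is no ∂_3, so H_2 = 0.

As a check, the Euler characteristic is 10 − 30 + 20 = 0, which agrees with 1 − 1 + 0 = 0.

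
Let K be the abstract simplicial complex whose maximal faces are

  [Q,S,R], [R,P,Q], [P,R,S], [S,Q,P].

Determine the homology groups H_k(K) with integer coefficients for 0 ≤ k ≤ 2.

H_0 = Z,  H_1 = 0,  H_2 = Z.

Fix the vertex order P < Q < R < S and write every simplex with vertices in increasing order. Then dim K = 2 and the simplices of K are:

  0-simplices (4): P, Q, R, S
  1-simplices (6): PQ, PR, PS, QR, QS, RS
  2-simplices (4): PQR, PQS, PRS, QRS

so the chain groups are C_0 ≅ Z^4, C_1 ≅ Z^6, C_2 ≅ Z^4.

∂_1: C_1 → C_0 is given by ∂[p,q] = [q] − [p]. For instance
  ∂QS = S − Q.
This gives a 4×6 integer matrix of rank 3; reducing to Smith normal form yields diagonal entries (1,1,1).

The boundary map ∂_2: C_2 → C_1 acts by ∂[p,q,r] = [q,r] − [p,r] + [p,q]. For instance
  ∂PRS = RS − PS + PR,
  ∂QRS = RS − QS + QR.
This gives a 6×4 integer matrix of rank 3; reducing to Smith normal form yields diagonal entries (1,1,1).

Reading off H_k = ker ∂_k / im ∂_{k+1}:

  H_0: rank C_0 − rank ∂_1 = 4 − 3 = 1, and the invariant factors of ∂_1 are all 1, so H_0 = Z.
  H_1: rank ker ∂_1 − rank ∂_2 = (6 − 3) − 3 = 0, and the invariant factors of ∂_2 are all 1, so H_1 = 0.
  H_2: rank ker ∂_2 − rank ∂_3 = (4 − 3) − 0 = 1, and there is no ∂_3, so H_2 = Z.

As a check, the Euler characteristic is 4 − 6 + 4 = 2, which agrees with 1 − 0 + 1 = 2.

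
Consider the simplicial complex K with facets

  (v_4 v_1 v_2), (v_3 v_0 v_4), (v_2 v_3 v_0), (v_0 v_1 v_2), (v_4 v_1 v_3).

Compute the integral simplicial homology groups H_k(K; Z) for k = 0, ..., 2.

H_0 ≅ Z,  H_1 ≅ Z,  H_2 = 0.

Take the total order v_0 < v_1 < v_2 < v_3 < v_4 on the vertex set. Then K (dimension 2) consists of the simplices:

  0-simplices (5): [v_0], [v_1], [v_2], [v_3], [v_4]
  1-simplices (10): [v_0,v_1], [v_0,v_2], [v_0,v_3], [v_0,v_4], [v_1,v_2], [v_1,v_3], [v_1,v_4], [v_2,v_3], [v_2,v_4], [v_3,v_4]
  2-simplices (5): [v_0,v_1,v_2], [v_0,v_2,v_3], [v_0,v_3,v_4], [v_1,v_2,v_4], [v_1,v_3,v_4]

giving chain groups C_0 ≅ Z^5, C_1 ≅ Z^10, C_2 ≅ Z^5.

∂_1: C_1 → C_0 is given by ∂[p,q] = [q] − [p]. For instance
  ∂[v_0,v_3] = [v_3] − [v_0].
The resulting 5×10 matrix has rank 4, and its Smith normal form has invariant factors (1,1,1,1).

The boundary map ∂_2: C_2 → C_1 sends each 2-simplex [p,q,r] to [q,r] − [p,r] + [p,q]. For instance
  ∂[v_0,v_3,v_4] = [v_3,v_4] − [v_0,v_4] + [v_0,v_3],
  ∂[v_1,v_3,v_4] = [v_3,v_4] − [v_1,v_4] + [v_1,v_3].
As a 10×5 matrix over Z this has rank 5, with invariant factors (1,1,1,1,1).

Now H_k = ker ∂_k / im ∂_{k+1}, so:

  H_0: rank C_0 − rank ∂_1 = 5 − 4 = 1, and the invariant factors of ∂_1 are all 1, so H_0 = Z.
  H_1: rank ker ∂_1 − rank ∂_2 = (10 − 4) − 5 = 1, and the invariant factors of ∂_2 are all 1, so H_1 = Z.
  H_2: rank ker ∂_2 − rank ∂_3 = (5 − 5) − 0 = 0, and there is no ∂_3, so H_2 = 0.

As a check, the Euler characteristic is 5 − 10 + 5 = 0, which agrees with 1 − 1 + 0 = 0.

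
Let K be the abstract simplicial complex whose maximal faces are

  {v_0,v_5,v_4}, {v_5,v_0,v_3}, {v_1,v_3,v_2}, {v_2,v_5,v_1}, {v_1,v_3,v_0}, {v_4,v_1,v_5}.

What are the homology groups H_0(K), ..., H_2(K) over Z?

H_0 = Z,  H_1 = Z,  H_2 = 0.

We work with the vertex ordering v_0 < v_1 < v_2 < v_3 < v_4 < v_5. The simplices of K, each written with vertices in increasing order, are:

  0-simplices (6): [v_0], [v_1], [v_2], [v_3], [v_4], [v_5]
  1-simplices (12): [v_0,v_1], [v_0,v_3], [v_0,v_4], [v_0,v_5], [v_1,v_2], [v_1,v_3], [v_1,v_4], [v_1,v_5], [v_2,v_3], [v_2,v_5], [v_3,v_5], [v_4,v_5]
  2-simplices (6): [v_0,v_1,v_3], [v_0,v_3,v_5], [v_0,v_4,v_5], [v_1,v_2,v_3], [v_1,v_2,v_5], [v_1,v_4,v_5]

Hence C_0 ≅ Z^6, C_1 ≅ Z^12, C_2 ≅ Z^6.

The boundary map ∂_1: C_1 → C_0 sends each edge [p,q] (with p < q) to q − p. For instance
  ∂[v_1,v_2] = [v_2] − [v_1].
The resulting 6×12 matrix has rank 5, and its Smith normal form has invariant factors (1,1,1,1,1).

∂_2: C_2 → C_1 sends each 2-simplex [p,q,r] to [q,r] − [p,r] + [p,q]. For instance
  ∂[v_0,v_3,v_5] = [v_3,v_5] − [v_0,v_5] + [v_0,v_3],
  ∂[v_1,v_2,v_5] = [v_2,v_5] − [v_1,v_5] + [v_1,v_2].
This gives a 12×6 integer matrix of rank 6; reducing to Smith normal form yields diagonal entries (1,1,1,1,1,1).

Reading off H_k = ker ∂_k / im ∂_{k+1}:

  H_0: rank C_0 − rank ∂_1 = 6 − 5 = 1, and the invariant factors of ∂_1 are all 1, so H_0 = Z.
  H_1: rank ker ∂_1 − rank ∂_2 = (12 − 5) − 6 = 1, and the invariant factors of ∂_2 are all 1, so H_1 = Z.
  H_2: rank ker ∂_2 − rank ∂_3 = (6 − 6) − 0 = 0, and there is no ∂_3, so H_2 = 0.

(K is a triangulation of the cylinder S^1 x I.)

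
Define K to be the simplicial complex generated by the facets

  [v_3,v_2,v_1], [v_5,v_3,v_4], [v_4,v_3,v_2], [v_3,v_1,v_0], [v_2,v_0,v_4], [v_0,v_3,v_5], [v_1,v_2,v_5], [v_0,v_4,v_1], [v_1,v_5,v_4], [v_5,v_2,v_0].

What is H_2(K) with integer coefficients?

We work with the vertex ordering v_0 < v_1 < v_2 < v_3 < v_4 < v_5. The simplices of K, each written with vertices in increasing order, are:

  0-simplices (6): [v_0], [v_1], [v_2], [v_3], [v_4], [v_5]
  1-simplices (15): (15 of them)
  2-simplices (10): [v_0,v_1,v_3], [v_0,v_1,v_4], [v_0,v_2,v_4], [v_0,v_2,v_5], [v_0,v_3,v_5], [v_1,v_2,v_3], [v_1,v_2,v_5], [v_1,v_4,v_5], [v_2,v_3,v_4], [v_3,v_4,v_5]

Hence C_0 ≅ Z^6, C_1 ≅ Z^15, C_2 ≅ Z^10.

∂_1: C_1 → C_0 is given by ∂[p,q] = [q] − [p].
The resulting 6×15 matrix has rank 5, and its Smith normal form has invariant factors (1,1,1,1,1).

Boundary ∂_2: C_2 → C_1 sends each 2-simplex [p,q,r] to [q,r] − [p,r] + [p,q]. For instance
  ∂[v_1,v_4,v_5] = [v_4,v_5] − [v_1,v_5] + [v_1,v_4],
  ∂[v_1,v_2,v_3] = [v_2,v_3] − [v_1,v_3] + [v_1,v_2].
As a 15×10 matrix over Z this has rank 10, with invariant factors (1,1,1,1,1,1,1,1,1,2).

Now H_k = ker ∂_k / im ∂_{k+1}, so:

  H_2: rank ker ∂_2 − rank ∂_3 = (10 − 10) − 0 = 0, and there is no ∂_3, so H_2 = 0.

H_2 = 0.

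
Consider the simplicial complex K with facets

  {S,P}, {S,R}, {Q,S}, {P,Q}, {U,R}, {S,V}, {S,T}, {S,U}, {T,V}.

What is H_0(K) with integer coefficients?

H_0 ≅ Z.

Fix the vertex order P < Q < R < S < T < U < V and write every simplex with vertices in increasing order. Then dim K = 1 and the simplices of K are:

  0-simplices (7): P, Q, R, S, T, U, V
  1-simplices (9): PQ, PS, QS, RS, RU, ST, SU, SV, TV

giving chain groups C_0 ≅ Z^7, C_1 ≅ Z^9.

∂_1: C_1 → C_0 is given by ∂[p,q] = [q] − [p].
The resulting 7×9 matrix has rank 6, and its Smith normal form has invariant factors (1,1,1,1,1,1).

Reading off H_k = ker ∂_k / im ∂_{k+1}:

  H_0: rank C_0 − rank ∂_1 = 7 − 6 = 1, and the invariant factors of ∂_1 are all 1, so H_0 ≅ Z.

(K is a triangulation of a wedge of 3 circles.)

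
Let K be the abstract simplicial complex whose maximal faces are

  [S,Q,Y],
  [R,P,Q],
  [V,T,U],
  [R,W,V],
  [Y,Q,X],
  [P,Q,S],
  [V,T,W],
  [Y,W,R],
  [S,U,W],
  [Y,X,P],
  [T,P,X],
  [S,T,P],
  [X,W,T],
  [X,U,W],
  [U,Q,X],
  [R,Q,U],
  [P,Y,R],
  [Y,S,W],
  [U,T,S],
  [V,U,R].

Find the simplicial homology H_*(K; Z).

H_0 = Z,  H_1 = Z ⊕ Z_2,  H_2 = 0.

Fix the vertex order P < Q < R < S < T < U < V < W < X < Y and write every simplex with vertices in increasing order. Then dim K = 2 and the simplices of K are:

  0-simplices (10): P, Q, R, S, T, U, V, W, X, Y
  1-simplices (30): PQ, PR, PS, PT, PX, PY, QR, QS, QU, QX, QY, RU, RV, RW, RY, ST, SU, SW, SY, TU, TV, TW, TX, UV, UW, UX, VW, WX, WY, XY
  2-simplices (20): PQR, PQS, PRY, PST, PTX, PXY, QRU, QSY, QUX, QXY, RUV, RVW, RWY, STU, SUW, SWY, TUV, TVW, TWX, UWX

Hence C_0 ≅ Z^10, C_1 ≅ Z^30, C_2 ≅ Z^20.

Boundary ∂_1: C_1 → C_0 is given by ∂[p,q] = [q] − [p]. For instance
  ∂PY = Y − P.
As a 10×30 matrix over Z this has rank 9, with invariant factors (1,1,1,1,1,1,1,1,1).

The boundary map ∂_2: C_2 → C_1 maps a triangle to the signed sum of its edges. For instance
  ∂PXY = XY − PY + PX,
  ∂PQS = QS − PS + PQ.
This gives a 30×20 integer matrix of rank 20; reducing to Smith normal form yields diagonal entries (1,1,1,1,1,1,1,1,1,1,1,1,1,1,1,1,1,1,1,2).

Reading off H_k = ker ∂_k / im ∂_{k+1}:

  H_0: rank C_0 − rank ∂_1 = 10 − 9 = 1, and the invariant factors of ∂_1 are all 1, so H_0 ≅ Z.
  H_1: rank ker ∂_1 − rank ∂_2 = (30 − 9) − 20 = 1, and ∂_2 has invariant factor 2 > 1, so H_1 ≅ Z ⊕ Z_2.
  H_2: rank ker ∂_2 − rank ∂_3 = (20 − 20) − 0 = 0, and there is no ∂_3, so H_2 ≅ 0.

As a check, the Euler characteristic is 10 − 30 + 20 = 0, which agrees with 1 − 1 + 0 = 0.
(K is a triangulation of the Klein bottle.)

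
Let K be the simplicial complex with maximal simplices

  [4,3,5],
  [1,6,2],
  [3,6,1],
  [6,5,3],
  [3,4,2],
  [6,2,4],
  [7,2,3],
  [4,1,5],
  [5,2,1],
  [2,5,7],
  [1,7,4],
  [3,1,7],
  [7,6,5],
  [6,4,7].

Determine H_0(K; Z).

We work with the vertex ordering 1 < 2 < 3 < 4 < 5 < 6 < 7. The simplices of K, each written with vertices in increasing order, are:

  0-simplices (7): [1], [2], [3], [4], [5], [6], [7]
  1-simplices (21): [1,2], [1,3], [1,4], [1,5], [1,6], [1,7], [2,3], [2,4], [2,5], [2,6], [2,7], [3,4], [3,5], [3,6], [3,7], [4,5], [4,6], [4,7], [5,6], [5,7], [6,7]
  2-simplices (14): [1,2,5], [1,2,6], [1,3,6], [1,3,7], [1,4,5], [1,4,7], [2,3,4], [2,3,7], [2,4,6], [2,5,7], [3,4,5], [3,5,6], [4,6,7], [5,6,7]

so the chain groups are C_0 ≅ Z^7, C_1 ≅ Z^21, C_2 ≅ Z^14.

∂_1: C_1 → C_0 sends each edge [p,q] (with p < q) to q − p. For instance
  ∂[2,4] = [4] − [2].
The 7×21 boundary matrix has rank 6 and Smith normal form diag(1,1,1,1,1,1).

The boundary map ∂_2: C_2 → C_1 acts by ∂[p,q,r] = [q,r] − [p,r] + [p,q]. For instance
  ∂[2,3,4] = [3,4] − [2,4] + [2,3],
  ∂[2,4,6] = [4,6] − [2,6] + [2,4].
The 21×14 boundary matrix has rank 13 and Smith normal form diag(1,1,1,1,1,1,1,1,1,1,1,1,1).

From H_k ≅ ker(∂_k) / im(∂_{k+1}) we obtain:

  H_0: rank C_0 − rank ∂_1 = 7 − 6 = 1, and the invariant factors of ∂_1 are all 1, so H_0 = Z.

(K is a triangulation of the torus T^2.)

H_0 ≅ Z.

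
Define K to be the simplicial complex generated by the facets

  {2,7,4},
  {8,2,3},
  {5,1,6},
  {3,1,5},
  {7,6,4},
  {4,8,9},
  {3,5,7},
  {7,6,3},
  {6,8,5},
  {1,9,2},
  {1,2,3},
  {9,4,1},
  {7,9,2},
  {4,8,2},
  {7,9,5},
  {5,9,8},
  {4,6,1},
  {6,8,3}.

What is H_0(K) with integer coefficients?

Take the total order 1 < 2 < 3 < 4 < 5 < 6 < 7 < 8 < 9 on the vertex set. Then K (dimension 2) consists of the simplices:

  0-simplices (9): [1], [2], [3], [4], [5], [6], [7], [8], [9]
  1-simplices (27): (27 of them)
  2-simplices (18): [1,2,3], [1,2,9], [1,3,5], [1,4,6], [1,4,9], [1,5,6], [2,3,8], [2,4,7], [2,4,8], [2,7,9], [3,5,7], [3,6,7], [3,6,8], [4,6,7], [4,8,9], [5,6,8], [5,7,9], [5,8,9]

giving chain groups C_0 ≅ Z^9, C_1 ≅ Z^27, C_2 ≅ Z^18.

Boundary ∂_1: C_1 → C_0 maps an edge to its endpoints' difference, ∂[p,q] = q − p.
The resulting 9×27 matrix has rank 8, and its Smith normal form has invariant factors (1,1,1,1,1,1,1,1).

The boundary map ∂_2: C_2 → C_1 sends each 2-simplex [p,q,r] to [q,r] − [p,r] + [p,q]. For instance
  ∂[1,3,5] = [3,5] − [1,5] + [1,3],
  ∂[1,4,9] = [4,9] − [1,9] + [1,4].
The 27×18 boundary matrix has rank 18 and Smith normal form diag(1,1,1,1,1,1,1,1,1,1,1,1,1,1,1,1,1,2).

Reading off H_k = ker ∂_k / im ∂_{k+1}:

  H_0: rank C_0 − rank ∂_1 = 9 − 8 = 1, and the invariant factors of ∂_1 are all 1, so H_0 = Z.

H_0 = Z.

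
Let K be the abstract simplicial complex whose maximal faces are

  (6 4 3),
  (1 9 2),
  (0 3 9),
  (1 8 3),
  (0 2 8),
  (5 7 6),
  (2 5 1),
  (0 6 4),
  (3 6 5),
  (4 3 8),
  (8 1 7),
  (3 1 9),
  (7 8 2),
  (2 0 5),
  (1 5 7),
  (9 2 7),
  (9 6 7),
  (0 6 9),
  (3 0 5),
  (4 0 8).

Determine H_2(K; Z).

K has 10 vertices, 30 edges, 20 triangles.
rank ∂_2 = 20, rank ∂_3 = 0 ⇒ b_2 = 20 − 20 − 0 = 0. So H_2 ≅ 0.

H_2 ≅ 0.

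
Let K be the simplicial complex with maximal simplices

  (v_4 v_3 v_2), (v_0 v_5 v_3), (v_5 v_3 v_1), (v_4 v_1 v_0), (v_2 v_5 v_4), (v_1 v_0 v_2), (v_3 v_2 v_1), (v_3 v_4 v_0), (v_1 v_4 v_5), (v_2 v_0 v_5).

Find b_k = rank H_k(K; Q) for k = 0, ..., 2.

b_0 = 1, b_1 = 0, b_2 = 0.

Order the vertices as v_0 < v_1 < v_2 < v_3 < v_4 < v_5. Listing each simplex with vertices in this order, K has dimension 2 with simplices:

  0-simplices (6): [v_0], [v_1], [v_2], [v_3], [v_4], [v_5]
  1-simplices (15): (15 of them)
  2-simplices (10): [v_0,v_1,v_2], [v_0,v_1,v_4], [v_0,v_2,v_5], [v_0,v_3,v_4], [v_0,v_3,v_5], [v_1,v_2,v_3], [v_1,v_3,v_5], [v_1,v_4,v_5], [v_2,v_3,v_4], [v_2,v_4,v_5]

so the chain groups are C_0 ≅ Z^6, C_1 ≅ Z^15, C_2 ≅ Z^10.

Boundary ∂_1: C_1 → C_0 maps an edge to its endpoints' difference, ∂[p,q] = q − p. For instance
  ∂[v_1,v_4] = [v_4] − [v_1].
As a 6×15 matrix over Z this has rank 5, with invariant factors (1,1,1,1,1).

Boundary ∂_2: C_2 → C_1 sends each 2-simplex [p,q,r] to [q,r] − [p,r] + [p,q]. For instance
  ∂[v_2,v_3,v_4] = [v_3,v_4] − [v_2,v_4] + [v_2,v_3],
  ∂[v_0,v_1,v_4] = [v_1,v_4] − [v_0,v_4] + [v_0,v_1].
The resulting 15×10 matrix has rank 10, and its Smith normal form has invariant factors (1,1,1,1,1,1,1,1,1,2).

Reading off H_k = ker ∂_k / im ∂_{k+1}:

  H_0: rank C_0 − rank ∂_1 = 6 − 5 = 1, and the invariant factors of ∂_1 are all 1, so H_0 ≅ Z.
  H_1: rank ker ∂_1 − rank ∂_2 = (15 − 5) − 10 = 0, and ∂_2 has invariant factor 2 > 1, so H_1 ≅ Z/2Z.
  H_2: rank ker ∂_2 − rank ∂_3 = (10 − 10) − 0 = 0, and there is no ∂_3, so H_2 ≅ 0.

As a check, the Euler characteristic is 6 − 15 + 10 = 1, which agrees with 1 − 0 + 0 = 1.

Hence the Betti numbers are b_0 = 1, b_1 = 0, b_2 = 0.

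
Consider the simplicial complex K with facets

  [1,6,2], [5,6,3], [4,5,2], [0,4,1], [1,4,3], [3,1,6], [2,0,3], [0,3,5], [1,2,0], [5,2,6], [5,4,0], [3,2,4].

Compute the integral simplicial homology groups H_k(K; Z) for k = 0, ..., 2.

We work with the vertex ordering 0 < 1 < 2 < 3 < 4 < 5 < 6. The simplices of K, each written with vertices in increasing order, are:

  0-simplices (7): [0], [1], [2], [3], [4], [5], [6]
  1-simplices (18): [0,1], [0,2], [0,3], [0,4], [0,5], [1,2], [1,3], [1,4], [1,6], [2,3], [2,4], [2,5], [2,6], [3,4], [3,5], [3,6], [4,5], [5,6]
  2-simplices (12): [0,1,2], [0,1,4], [0,2,3], [0,3,5], [0,4,5], [1,2,6], [1,3,4], [1,3,6], [2,3,4], [2,4,5], [2,5,6], [3,5,6]

giving chain groups C_0 ≅ Z^7, C_1 ≅ Z^18, C_2 ≅ Z^12.

Boundary ∂_1: C_1 → C_0 sends each edge [p,q] (with p < q) to q − p.
The 7×18 boundary matrix has rank 6 and Smith normal form diag(1,1,1,1,1,1).

Boundary ∂_2: C_2 → C_1 acts by ∂[p,q,r] = [q,r] − [p,r] + [p,q]. For instance
  ∂[0,2,3] = [2,3] − [0,3] + [0,2],
  ∂[3,5,6] = [5,6] − [3,6] + [3,5].
This gives a 18×12 integer matrix of rank 12; reducing to Smith normal form yields diagonal entries (1,1,1,1,1,1,1,1,1,1,1,2).

From H_k ≅ ker(∂_k) / im(∂_{k+1}) we obtain:

  H_0: rank C_0 − rank ∂_1 = 7 − 6 = 1, and the invariant factors of ∂_1 are all 1, so H_0 ≅ Z.
  H_1: rank ker ∂_1 − rank ∂_2 = (18 − 6) − 12 = 0, and ∂_2 has invariant factor 2 > 1, so H_1 ≅ Z/2Z.
  H_2: rank ker ∂_2 − rank ∂_3 = (12 − 12) − 0 = 0, and there is no ∂_3, so H_2 ≅ 0.

(K is a triangulation of the real projective plane RP^2.)

H_0 ≅ Z,  H_1 ≅ Z/2Z,  H_2 = 0.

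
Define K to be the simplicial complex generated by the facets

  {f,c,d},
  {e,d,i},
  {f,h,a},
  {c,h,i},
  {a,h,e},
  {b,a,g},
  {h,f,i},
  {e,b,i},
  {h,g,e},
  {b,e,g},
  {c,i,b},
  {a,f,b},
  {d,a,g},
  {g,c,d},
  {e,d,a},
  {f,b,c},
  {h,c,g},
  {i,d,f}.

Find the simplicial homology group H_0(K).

Fix the vertex order a < b < c < d < e < f < g < h < i and write every simplex with vertices in increasing order. Then dim K = 2 and the simplices of K are:

  0-simplices (9): a, b, c, d, e, f, g, h, i
  1-simplices (27): ab, ad, ae, af, ag, ah, bc, be, bf, bg, bi, cd, cf, cg, ch, ci, de, df, dg, di, eg, eh, ei, fh, fi, gh, hi
  2-simplices (18): abf, abg, ade, adg, aeh, afh, bcf, bci, beg, bei, cdf, cdg, cgh, chi, dei, dfi, egh, fhi

Hence C_0 ≅ Z^9, C_1 ≅ Z^27, C_2 ≅ Z^18.

∂_1: C_1 → C_0 sends each edge [p,q] (with p < q) to q − p.
The resulting 9×27 matrix has rank 8, and its Smith normal form has invariant factors (1,1,1,1,1,1,1,1).

The boundary map ∂_2: C_2 → C_1 acts by ∂[p,q,r] = [q,r] − [p,r] + [p,q]. For instance
  ∂bcf = cf − bf + bc,
  ∂bci = ci − bi + bc.
The resulting 27×18 matrix has rank 18, and its Smith normal form has invariant factors (1,1,1,1,1,1,1,1,1,1,1,1,1,1,1,1,1,2).

Computing H_k = (kernel of ∂_k) / (image of ∂_{k+1}):

  H_0: rank C_0 − rank ∂_1 = 9 − 8 = 1, and the invariant factors of ∂_1 are all 1, so H_0 = Z.

H_0 ≅ Z.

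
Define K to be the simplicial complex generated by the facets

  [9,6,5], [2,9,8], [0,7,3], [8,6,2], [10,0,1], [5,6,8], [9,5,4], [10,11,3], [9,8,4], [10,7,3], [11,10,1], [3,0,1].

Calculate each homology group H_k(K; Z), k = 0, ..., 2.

H_0 ≅ Z^2,  H_1 ≅ Z^2,  H_2 = 0.

Take the total order 0 < 1 < 2 < 3 < 4 < 5 < 6 < 7 < 8 < 9 < 10 < 11 on the vertex set. Then K (dimension 2) consists of the simplices:

  0-simplices (12): [0], [1], [2], [3], [4], [5], [6], [7], [8], [9], [10], [11]
  1-simplices (24): (24 of them)
  2-simplices (12): [0,1,3], [0,1,10], [0,3,7], [1,10,11], [2,6,8], [2,8,9], [3,7,10], [3,10,11], [4,5,9], [4,8,9], [5,6,8], [5,6,9]

so the chain groups are C_0 ≅ Z^12, C_1 ≅ Z^24, C_2 ≅ Z^12.

∂_1: C_1 → C_0 maps an edge to its endpoints' difference, ∂[p,q] = q − p. For instance
  ∂[1,10] = [10] − [1].
As a 12×24 matrix over Z this has rank 10, with invariant factors (1,1,1,1,1,1,1,1,1,1).

∂_2: C_2 → C_1 acts by ∂[p,q,r] = [q,r] − [p,r] + [p,q]. For instance
  ∂[2,8,9] = [8,9] − [2,9] + [2,8],
  ∂[3,10,11] = [10,11] − [3,11] + [3,10].
The 24×12 boundary matrix has rank 12 and Smith normal form diag(1,1,1,1,1,1,1,1,1,1,1,1).

Now H_k = ker ∂_k / im ∂_{k+1}, so:

  H_0: rank C_0 − rank ∂_1 = 12 − 10 = 2, and the invariant factors of ∂_1 are all 1, so H_0 = Z^2.
  H_1: rank ker ∂_1 − rank ∂_2 = (24 − 10) − 12 = 2, and the invariant factors of ∂_2 are all 1, so H_1 = Z^2.
  H_2: rank ker ∂_2 − rank ∂_3 = (12 − 12) − 0 = 0, and there is no ∂_3, so H_2 = 0.

As a check, the Euler characteristic is 12 − 24 + 12 = 0, which agrees with 2 − 2 + 0 = 0.
(K is a triangulation of the disjoint union of the cylinder S^1 x I and the cylinder S^1 x I.)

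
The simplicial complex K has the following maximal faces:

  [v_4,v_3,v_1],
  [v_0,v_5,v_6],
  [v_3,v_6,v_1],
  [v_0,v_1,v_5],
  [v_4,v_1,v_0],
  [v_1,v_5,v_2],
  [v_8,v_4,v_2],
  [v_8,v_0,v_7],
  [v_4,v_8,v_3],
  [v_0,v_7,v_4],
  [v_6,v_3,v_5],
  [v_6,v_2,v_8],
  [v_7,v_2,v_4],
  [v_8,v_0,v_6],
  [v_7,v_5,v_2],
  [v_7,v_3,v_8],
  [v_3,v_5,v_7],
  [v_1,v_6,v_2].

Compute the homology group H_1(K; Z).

H_1 ≅ Z ⊕ Z/2.

Order the vertices as v_0 < v_1 < v_2 < v_3 < v_4 < v_5 < v_6 < v_7 < v_8. Listing each simplex with vertices in this order, K has dimension 2 with simplices:

  0-simplices (9): [v_0], [v_1], [v_2], [v_3], [v_4], [v_5], [v_6], [v_7], [v_8]
  1-simplices (27): (27 of them)
  2-simplices (18): (18 of them)

Hence C_0 ≅ Z^9, C_1 ≅ Z^27, C_2 ≅ Z^18.

∂_1: C_1 → C_0 is given by ∂[p,q] = [q] − [p]. For instance
  ∂[v_2,v_5] = [v_5] − [v_2].
The resulting 9×27 matrix has rank 8, and its Smith normal form has invariant factors (1,1,1,1,1,1,1,1).

Boundary ∂_2: C_2 → C_1 maps a triangle to the signed sum of its edges. For instance
  ∂[v_0,v_4,v_7] = [v_4,v_7] − [v_0,v_7] + [v_0,v_4],
  ∂[v_0,v_7,v_8] = [v_7,v_8] − [v_0,v_8] + [v_0,v_7].
The 27×18 boundary matrix has rank 18 and Smith normal form diag(1,1,1,1,1,1,1,1,1,1,1,1,1,1,1,1,1,2).

Reading off H_k = ker ∂_k / im ∂_{k+1}:

  H_1: rank ker ∂_1 − rank ∂_2 = (27 − 8) − 18 = 1, and ∂_2 has invariant factor 2 > 1, so H_1 = Z ⊕ Z/2.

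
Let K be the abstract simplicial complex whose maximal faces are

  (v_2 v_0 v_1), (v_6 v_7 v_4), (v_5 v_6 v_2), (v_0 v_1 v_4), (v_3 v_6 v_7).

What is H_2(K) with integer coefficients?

Order the vertices as v_0 < v_1 < v_2 < v_3 < v_4 < v_5 < v_6 < v_7. Listing each simplex with vertices in this order, K has dimension 2 with simplices:

  0-simplices (8): [v_0], [v_1], [v_2], [v_3], [v_4], [v_5], [v_6], [v_7]
  1-simplices (13): [v_0,v_1], [v_0,v_2], [v_0,v_4], [v_1,v_2], [v_1,v_4], [v_2,v_5], [v_2,v_6], [v_3,v_6], [v_3,v_7], [v_4,v_6], [v_4,v_7], [v_5,v_6], [v_6,v_7]
  2-simplices (5): [v_0,v_1,v_2], [v_0,v_1,v_4], [v_2,v_5,v_6], [v_3,v_6,v_7], [v_4,v_6,v_7]

Hence C_0 ≅ Z^8, C_1 ≅ Z^13, C_2 ≅ Z^5.

Boundary ∂_1: C_1 → C_0 is given by ∂[p,q] = [q] − [p].
The resulting 8×13 matrix has rank 7, and its Smith normal form has invariant factors (1,1,1,1,1,1,1).

∂_2: C_2 → C_1 maps a triangle to the signed sum of its edges. For instance
  ∂[v_4,v_6,v_7] = [v_6,v_7] − [v_4,v_7] + [v_4,v_6],
  ∂[v_3,v_6,v_7] = [v_6,v_7] − [v_3,v_7] + [v_3,v_6].
As a 13×5 matrix over Z this has rank 5, with invariant factors (1,1,1,1,1).

Computing H_k = (kernel of ∂_k) / (image of ∂_{k+1}):

  H_2: rank ker ∂_2 − rank ∂_3 = (5 − 5) − 0 = 0, and there is no ∂_3, so H_2 = 0.

H_2 ≅ 0.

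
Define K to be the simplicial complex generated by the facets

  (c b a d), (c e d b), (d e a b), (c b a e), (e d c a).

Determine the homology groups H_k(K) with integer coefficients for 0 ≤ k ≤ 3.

Fix the vertex order a < b < c < d < e and write every simplex with vertices in increasing order. Then dim K = 3 and the simplices of K are:

  0-simplices (5): a, b, c, d, e
  1-simplices (10): ab, ac, ad, ae, bc, bd, be, cd, ce, de
  2-simplices (10): abc, abd, abe, acd, ace, ade, bcd, bce, bde, cde
  3-simplices (5): abcd, abce, abde, acde, bcde

giving chain groups C_0 ≅ Z^5, C_1 ≅ Z^10, C_2 ≅ Z^10, C_3 ≅ Z^5.

∂_1: C_1 → C_0 maps an edge to its endpoints' difference, ∂[p,q] = q − p. For instance
  ∂cd = d − c.
As a 5×10 matrix over Z this has rank 4, with invariant factors (1,1,1,1).

The boundary map ∂_2: C_2 → C_1 sends each 2-simplex [p,q,r] to [q,r] − [p,r] + [p,q]. For instance
  ∂bcd = cd − bd + bc,
  ∂ace = ce − ae + ac.
The resulting 10×10 matrix has rank 6, and its Smith normal form has invariant factors (1,1,1,1,1,1).

Boundary ∂_3: C_3 → C_2 sends each 3-simplex σ to the alternating sum Σ_i (−1)^i (σ with its i-th vertex removed). For instance
  ∂bcde = cde − bde + bce − bcd,
  ∂acde = cde − ade + ace − acd.
As a 10×5 matrix over Z this has rank 4, with invariant factors (1,1,1,1).

From H_k ≅ ker(∂_k) / im(∂_{k+1}) we obtain:

  H_0: rank C_0 − rank ∂_1 = 5 − 4 = 1, and the invariant factors of ∂_1 are all 1, so H_0 ≅ Z.
  H_1: rank ker ∂_1 − rank ∂_2 = (10 − 4) − 6 = 0, and the invariant factors of ∂_2 are all 1, so H_1 ≅ 0.
  H_2: rank ker ∂_2 − rank ∂_3 = (10 − 6) − 4 = 0, and the invariant factors of ∂_3 are all 1, so H_2 ≅ 0.
  H_3: rank ker ∂_3 − rank ∂_4 = (5 − 4) − 0 = 1, and there is no ∂_4, so H_3 ≅ Z.

H_0 ≅ Z,  H_1 = 0,  H_2 = 0,  H_3 ≅ Z.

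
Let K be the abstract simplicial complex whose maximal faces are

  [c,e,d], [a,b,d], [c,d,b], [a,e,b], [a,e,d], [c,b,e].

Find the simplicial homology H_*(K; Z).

H_0 ≅ Z,  H_1 = 0,  H_2 ≅ Z.

K has 5 vertices, 9 edges, 6 triangles.
rank ∂_0 = 0, rank ∂_1 = 4 ⇒ b_0 = 5 − 0 − 4 = 1; all invariant factors of ∂_1 are 1 so no torsion. So H_0 = Z.
rank ∂_1 = 4, rank ∂_2 = 5 ⇒ b_1 = 9 − 4 − 5 = 0; all invariant factors of ∂_2 are 1 so no torsion. So H_1 = 0.
rank ∂_2 = 5, rank ∂_3 = 0 ⇒ b_2 = 6 − 5 − 0 = 1. So H_2 = Z.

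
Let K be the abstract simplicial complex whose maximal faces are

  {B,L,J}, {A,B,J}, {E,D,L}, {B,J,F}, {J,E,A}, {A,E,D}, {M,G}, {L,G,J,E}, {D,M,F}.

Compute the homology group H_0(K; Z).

Fix the vertex order A < B < D < E < F < G < J < L < M and write every simplex with vertices in increasing order. Then dim K = 3 and the simplices of K are:

  0-simplices (9): A, B, D, E, F, G, J, L, M
  1-simplices (20): AB, AD, AE, AJ, BF, BJ, BL, DE, DF, DL, DM, EG, EJ, EL, FJ, FM, GJ, GL, GM, JL
  2-simplices (11): ABJ, ADE, AEJ, BFJ, BJL, DEL, DFM, EGJ, EGL, EJL, GJL
  3-simplices (1): EGJL

giving chain groups C_0 ≅ Z^9, C_1 ≅ Z^20, C_2 ≅ Z^11, C_3 ≅ Z^1.

∂_1: C_1 → C_0 is given by ∂[p,q] = [q] − [p]. For instance
  ∂GM = M − G.
As a 9×20 matrix over Z this has rank 8, with invariant factors (1,1,1,1,1,1,1,1).

The boundary map ∂_2: C_2 → C_1 maps a triangle to the signed sum of its edges. For instance
  ∂DEL = EL − DL + DE,
  ∂ABJ = BJ − AJ + AB.
This gives a 20×11 integer matrix of rank 10; reducing to Smith normal form yields diagonal entries (1,1,1,1,1,1,1,1,1,1).

The boundary map ∂_3: C_3 → C_2 sends each 3-simplex σ to the alternating sum Σ_i (−1)^i (σ with its i-th vertex removed). For instance
  ∂EGJL = GJL − EJL + EGL − EGJ.
This gives a 11×1 integer matrix of rank 1; reducing to Smith normal form yields diagonal entries (1).

Reading off H_k = ker ∂_k / im ∂_{k+1}:

  H_0: rank C_0 − rank ∂_1 = 9 − 8 = 1, and the invariant factors of ∂_1 are all 1, so H_0 = Z.

H_0 = Z.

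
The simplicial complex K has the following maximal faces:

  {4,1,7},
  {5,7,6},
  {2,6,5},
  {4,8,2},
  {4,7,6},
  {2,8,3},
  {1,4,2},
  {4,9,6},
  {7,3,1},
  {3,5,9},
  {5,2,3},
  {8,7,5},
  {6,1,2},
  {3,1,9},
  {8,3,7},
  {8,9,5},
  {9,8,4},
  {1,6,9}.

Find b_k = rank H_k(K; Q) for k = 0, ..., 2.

b_0 = 1, b_1 = 1, b_2 = 0.

Take the total order 1 < 2 < 3 < 4 < 5 < 6 < 7 < 8 < 9 on the vertex set. Then K (dimension 2) consists of the simplices:

  0-simplices (9): [1], [2], [3], [4], [5], [6], [7], [8], [9]
  1-simplices (27): (27 of them)
  2-simplices (18): [1,2,4], [1,2,6], [1,3,7], [1,3,9], [1,4,7], [1,6,9], [2,3,5], [2,3,8], [2,4,8], [2,5,6], [3,5,9], [3,7,8], [4,6,7], [4,6,9], [4,8,9], [5,6,7], [5,7,8], [5,8,9]

Hence C_0 ≅ Z^9, C_1 ≅ Z^27, C_2 ≅ Z^18.

The boundary map ∂_1: C_1 → C_0 sends each edge [p,q] (with p < q) to q − p. For instance
  ∂[8,9] = [9] − [8].
As a 9×27 matrix over Z this has rank 8, with invariant factors (1,1,1,1,1,1,1,1).

∂_2: C_2 → C_1 maps a triangle to the signed sum of its edges. For instance
  ∂[4,8,9] = [8,9] − [4,9] + [4,8],
  ∂[1,3,9] = [3,9] − [1,9] + [1,3].
The 27×18 boundary matrix has rank 18 and Smith normal form diag(1,1,1,1,1,1,1,1,1,1,1,1,1,1,1,1,1,2).

Reading off H_k = ker ∂_k / im ∂_{k+1}:

  H_0: rank C_0 − rank ∂_1 = 9 − 8 = 1, and the invariant factors of ∂_1 are all 1, so H_0 ≅ Z.
  H_1: rank ker ∂_1 − rank ∂_2 = (27 − 8) − 18 = 1, and ∂_2 has invariant factor 2 > 1, so H_1 ≅ Z × Z/2.
  H_2: rank ker ∂_2 − rank ∂_3 = (18 − 18) − 0 = 0, and there is no ∂_3, so H_2 ≅ 0.

(K is a triangulation of the Klein bottle.)

Hence the Betti numbers are b_0 = 1, b_1 = 1, b_2 = 0.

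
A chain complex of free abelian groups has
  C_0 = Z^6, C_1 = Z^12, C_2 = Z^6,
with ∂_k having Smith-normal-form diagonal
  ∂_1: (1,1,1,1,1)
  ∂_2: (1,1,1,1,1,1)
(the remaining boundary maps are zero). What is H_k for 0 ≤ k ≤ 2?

H_0 ≅ Z,  H_1 ≅ Z,  H_2 = 0.

H_0: b_0 = 6 − 0 − 5 = 1; torsion from ∂_1 factors > 1: none. So H_0 ≅ Z.
H_1: b_1 = 12 − 5 − 6 = 1; torsion from ∂_2 factors > 1: none. So H_1 ≅ Z.
H_2: b_2 = 6 − 6 − 0 = 0; torsion from ∂_3 factors > 1: none. So H_2 ≅ 0.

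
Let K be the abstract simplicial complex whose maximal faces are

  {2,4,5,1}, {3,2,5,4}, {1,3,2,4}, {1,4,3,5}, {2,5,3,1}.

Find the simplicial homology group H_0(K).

We work with the vertex ordering 1 < 2 < 3 < 4 < 5. The simplices of K, each written with vertices in increasing order, are:

  0-simplices (5): [1], [2], [3], [4], [5]
  1-simplices (10): [1,2], [1,3], [1,4], [1,5], [2,3], [2,4], [2,5], [3,4], [3,5], [4,5]
  2-simplices (10): [1,2,3], [1,2,4], [1,2,5], [1,3,4], [1,3,5], [1,4,5], [2,3,4], [2,3,5], [2,4,5], [3,4,5]
  3-simplices (5): [1,2,3,4], [1,2,3,5], [1,2,4,5], [1,3,4,5], [2,3,4,5]

so the chain groups are C_0 ≅ Z^5, C_1 ≅ Z^10, C_2 ≅ Z^10, C_3 ≅ Z^5.

Boundary ∂_1: C_1 → C_0 sends each edge [p,q] (with p < q) to q − p.
The 5×10 boundary matrix has rank 4 and Smith normal form diag(1,1,1,1).

∂_2: C_2 → C_1 maps a triangle to the signed sum of its edges. For instance
  ∂[1,2,4] = [2,4] − [1,4] + [1,2],
  ∂[2,3,4] = [3,4] − [2,4] + [2,3].
This gives a 10×10 integer matrix of rank 6; reducing to Smith normal form yields diagonal entries (1,1,1,1,1,1).

Boundary ∂_3: C_3 → C_2 sends each 3-simplex σ to the alternating sum Σ_i (−1)^i (σ with its i-th vertex removed). For instance
  ∂[1,2,3,4] = [2,3,4] − [1,3,4] + [1,2,4] − [1,2,3],
  ∂[1,3,4,5] = [3,4,5] − [1,4,5] + [1,3,5] − [1,3,4].
This gives a 10×5 integer matrix of rank 4; reducing to Smith normal form yields diagonal entries (1,1,1,1).

Reading off H_k = ker ∂_k / im ∂_{k+1}:

  H_0: rank C_0 − rank ∂_1 = 5 − 4 = 1, and the invariant factors of ∂_1 are all 1, so H_0 = Z.

H_0 ≅ Z.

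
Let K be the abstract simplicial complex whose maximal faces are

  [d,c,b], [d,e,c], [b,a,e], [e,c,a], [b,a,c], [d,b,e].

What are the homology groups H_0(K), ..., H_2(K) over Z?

Order the vertices as a < b < c < d < e. Listing each simplex with vertices in this order, K has dimension 2 with simplices:

  0-simplices (5): a, b, c, d, e
  1-simplices (9): ab, ac, ae, bc, bd, be, cd, ce, de
  2-simplices (6): abc, abe, ace, bcd, bde, cde

so the chain groups are C_0 ≅ Z^5, C_1 ≅ Z^9, C_2 ≅ Z^6.

Boundary ∂_1: C_1 → C_0 sends each edge [p,q] (with p < q) to q − p. For instance
  ∂ac = c − a.
The 5×9 boundary matrix has rank 4 and Smith normal form diag(1,1,1,1).

Boundary ∂_2: C_2 → C_1 maps a triangle to the signed sum of its edges. For instance
  ∂abc = bc − ac + ab,
  ∂cde = de − ce + cd.
As a 9×6 matrix over Z this has rank 5, with invariant factors (1,1,1,1,1).

Now H_k = ker ∂_k / im ∂_{k+1}, so:

  H_0: rank C_0 − rank ∂_1 = 5 − 4 = 1, and the invariant factors of ∂_1 are all 1, so H_0 ≅ Z.
  H_1: rank ker ∂_1 − rank ∂_2 = (9 − 4) − 5 = 0, and the invariant factors of ∂_2 are all 1, so H_1 ≅ 0.
  H_2: rank ker ∂_2 − rank ∂_3 = (6 − 5) − 0 = 1, and there is no ∂_3, so H_2 ≅ Z.

As a check, the Euler characteristic is 5 − 9 + 6 = 2, which agrees with 1 − 0 + 1 = 2.

H_0 = Z,  H_1 = 0,  H_2 = Z.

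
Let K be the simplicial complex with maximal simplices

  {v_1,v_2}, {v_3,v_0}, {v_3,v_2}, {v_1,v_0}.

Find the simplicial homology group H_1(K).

Order the vertices as v_0 < v_1 < v_2 < v_3. Listing each simplex with vertices in this order, K has dimension 1 with simplices:

  0-simplices (4): [v_0], [v_1], [v_2], [v_3]
  1-simplices (4): [v_0,v_1], [v_0,v_3], [v_1,v_2], [v_2,v_3]

Hence C_0 ≅ Z^4, C_1 ≅ Z^4.

∂_1: C_1 → C_0 is given by ∂[p,q] = [q] − [p]. For instance
  ∂[v_1,v_2] = [v_2] − [v_1].
This gives a 4×4 integer matrix of rank 3; reducing to Smith normal form yields diagonal entries (1,1,1).

Computing H_k = (kernel of ∂_k) / (image of ∂_{k+1}):

  H_1: rank ker ∂_1 − rank ∂_2 = (4 − 3) − 0 = 1, and there is no ∂_2, so H_1 ≅ Z.

H_1 = Z.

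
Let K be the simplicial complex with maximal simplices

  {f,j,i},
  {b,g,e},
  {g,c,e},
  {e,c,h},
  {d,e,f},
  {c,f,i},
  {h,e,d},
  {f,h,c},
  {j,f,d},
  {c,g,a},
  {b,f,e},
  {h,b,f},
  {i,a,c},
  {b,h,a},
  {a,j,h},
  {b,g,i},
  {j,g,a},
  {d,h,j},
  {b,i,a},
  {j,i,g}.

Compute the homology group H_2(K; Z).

H_2 ≅ 0.

K has 10 vertices, 30 edges, 20 triangles.
rank ∂_2 = 20, rank ∂_3 = 0 ⇒ b_2 = 20 − 20 − 0 = 0. So H_2 = 0.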